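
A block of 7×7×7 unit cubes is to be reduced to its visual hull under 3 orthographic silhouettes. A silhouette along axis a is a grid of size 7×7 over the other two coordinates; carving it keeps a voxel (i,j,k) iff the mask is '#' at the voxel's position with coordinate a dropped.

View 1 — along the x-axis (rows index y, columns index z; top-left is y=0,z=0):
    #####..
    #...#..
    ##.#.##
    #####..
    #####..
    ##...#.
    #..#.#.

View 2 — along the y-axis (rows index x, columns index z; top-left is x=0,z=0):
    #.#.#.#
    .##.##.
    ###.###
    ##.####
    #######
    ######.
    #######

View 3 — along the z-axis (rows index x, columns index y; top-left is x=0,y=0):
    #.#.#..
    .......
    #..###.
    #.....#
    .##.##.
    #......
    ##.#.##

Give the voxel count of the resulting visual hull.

voxel count = 68

before carving: 343 voxels (7×7×7)
after view 1 [x-axis, 28 of 49 cells solid] → remaining = 196
after view 2 [y-axis, 40 of 49 cells solid] → remaining = 161
after view 3 [z-axis, 19 of 49 cells solid] → remaining = 68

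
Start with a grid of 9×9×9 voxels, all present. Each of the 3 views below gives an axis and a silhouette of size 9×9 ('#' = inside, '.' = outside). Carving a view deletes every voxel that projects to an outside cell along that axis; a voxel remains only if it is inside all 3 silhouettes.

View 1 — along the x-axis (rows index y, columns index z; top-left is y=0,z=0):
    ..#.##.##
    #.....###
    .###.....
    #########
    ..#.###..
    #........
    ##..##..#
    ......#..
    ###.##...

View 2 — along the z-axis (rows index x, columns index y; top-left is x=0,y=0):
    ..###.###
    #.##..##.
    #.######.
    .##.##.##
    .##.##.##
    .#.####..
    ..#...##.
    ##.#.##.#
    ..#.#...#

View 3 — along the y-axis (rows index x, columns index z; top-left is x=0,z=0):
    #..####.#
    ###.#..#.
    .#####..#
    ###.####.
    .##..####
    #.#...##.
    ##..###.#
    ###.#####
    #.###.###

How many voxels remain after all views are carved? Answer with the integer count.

remaining voxels: 133

start: 9×9×9 = 729 voxels
carve view 1 (along x, YZ-mask fill 37/81): 333 voxels remain
carve view 2 (along z, XY-mask fill 47/81): 187 voxels remain
carve view 3 (along y, XZ-mask fill 55/81): 133 voxels remain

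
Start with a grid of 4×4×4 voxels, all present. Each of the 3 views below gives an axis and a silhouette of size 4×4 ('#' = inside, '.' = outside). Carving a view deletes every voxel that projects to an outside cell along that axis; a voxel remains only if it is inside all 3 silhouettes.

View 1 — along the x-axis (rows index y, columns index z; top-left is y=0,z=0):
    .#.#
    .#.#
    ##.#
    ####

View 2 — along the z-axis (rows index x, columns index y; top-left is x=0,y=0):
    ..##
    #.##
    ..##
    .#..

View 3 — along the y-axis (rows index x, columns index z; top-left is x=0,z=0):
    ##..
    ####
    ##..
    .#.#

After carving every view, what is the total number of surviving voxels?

remaining voxels: 19

start: 4×4×4 = 64 voxels
step 1: project along x, AND mask (11/16) → |grid| = 44
step 2: project along z, AND mask (8/16) → |grid| = 25
step 3: project along y, AND mask (10/16) → |grid| = 19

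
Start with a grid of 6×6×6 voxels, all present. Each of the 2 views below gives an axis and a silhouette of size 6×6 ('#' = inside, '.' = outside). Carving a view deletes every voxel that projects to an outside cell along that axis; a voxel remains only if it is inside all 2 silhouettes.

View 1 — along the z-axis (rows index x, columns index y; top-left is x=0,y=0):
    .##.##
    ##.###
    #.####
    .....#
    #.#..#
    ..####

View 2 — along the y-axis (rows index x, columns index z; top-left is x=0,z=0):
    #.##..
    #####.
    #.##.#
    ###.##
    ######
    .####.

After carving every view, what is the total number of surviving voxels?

|visual hull| = 96

initial block: 6^3 = 216
step 1: project along z, AND mask (22/36) → |grid| = 132
step 2: project along y, AND mask (27/36) → |grid| = 96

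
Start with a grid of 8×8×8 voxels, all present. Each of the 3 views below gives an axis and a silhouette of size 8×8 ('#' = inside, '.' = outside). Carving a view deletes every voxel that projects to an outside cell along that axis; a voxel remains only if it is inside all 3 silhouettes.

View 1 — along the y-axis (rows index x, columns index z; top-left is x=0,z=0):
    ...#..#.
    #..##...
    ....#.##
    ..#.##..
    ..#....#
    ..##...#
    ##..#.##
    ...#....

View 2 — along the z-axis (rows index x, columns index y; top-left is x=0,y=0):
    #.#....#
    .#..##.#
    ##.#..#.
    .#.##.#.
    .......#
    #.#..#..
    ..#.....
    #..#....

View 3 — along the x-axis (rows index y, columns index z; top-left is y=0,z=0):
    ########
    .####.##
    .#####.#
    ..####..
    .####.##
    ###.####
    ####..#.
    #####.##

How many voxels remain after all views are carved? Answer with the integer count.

start: 8×8×8 = 512 voxels
[1] y-view keeps 22 columns → grid now 176
[2] z-view keeps 22 columns → grid now 60
[3] x-view keeps 49 columns → grid now 45

remaining voxels: 45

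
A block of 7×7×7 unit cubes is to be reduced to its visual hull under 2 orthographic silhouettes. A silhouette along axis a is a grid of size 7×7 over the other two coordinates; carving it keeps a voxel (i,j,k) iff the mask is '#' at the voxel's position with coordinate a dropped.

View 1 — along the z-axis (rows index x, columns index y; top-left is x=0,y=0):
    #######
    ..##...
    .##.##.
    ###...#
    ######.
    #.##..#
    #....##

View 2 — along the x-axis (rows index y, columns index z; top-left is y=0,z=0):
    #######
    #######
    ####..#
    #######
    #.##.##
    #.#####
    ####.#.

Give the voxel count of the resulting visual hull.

180 voxels

initial block: 7^3 = 343
after view 1 [z-axis, 30 of 49 cells solid] → remaining = 210
after view 2 [x-axis, 42 of 49 cells solid] → remaining = 180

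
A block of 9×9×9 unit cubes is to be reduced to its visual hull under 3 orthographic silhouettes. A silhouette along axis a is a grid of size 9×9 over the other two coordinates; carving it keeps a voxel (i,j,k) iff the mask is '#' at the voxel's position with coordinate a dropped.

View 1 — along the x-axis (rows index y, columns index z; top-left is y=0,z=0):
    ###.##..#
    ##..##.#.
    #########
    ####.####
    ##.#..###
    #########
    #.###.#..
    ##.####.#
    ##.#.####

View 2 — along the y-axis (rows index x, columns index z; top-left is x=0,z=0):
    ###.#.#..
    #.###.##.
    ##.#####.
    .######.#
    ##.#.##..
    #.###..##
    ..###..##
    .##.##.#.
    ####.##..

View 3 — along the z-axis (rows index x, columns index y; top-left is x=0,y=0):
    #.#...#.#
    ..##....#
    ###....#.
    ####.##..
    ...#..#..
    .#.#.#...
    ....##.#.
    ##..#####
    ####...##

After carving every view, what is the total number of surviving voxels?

remaining voxels: 170

full grid |V| = 729
step 1: project along x, AND mask (62/81) → |grid| = 558
step 2: project along y, AND mask (52/81) → |grid| = 356
step 3: project along z, AND mask (38/81) → |grid| = 170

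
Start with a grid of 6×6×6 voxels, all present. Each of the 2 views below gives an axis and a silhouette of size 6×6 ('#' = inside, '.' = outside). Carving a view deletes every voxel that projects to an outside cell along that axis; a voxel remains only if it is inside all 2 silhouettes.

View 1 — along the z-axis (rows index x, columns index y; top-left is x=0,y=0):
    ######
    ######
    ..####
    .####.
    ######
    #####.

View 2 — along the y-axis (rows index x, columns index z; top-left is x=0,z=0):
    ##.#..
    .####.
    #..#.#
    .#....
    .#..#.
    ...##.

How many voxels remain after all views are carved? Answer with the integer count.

80 voxels

initial block: 6^3 = 216
after view 1 [z-axis, 31 of 36 cells solid] → remaining = 186
after view 2 [y-axis, 15 of 36 cells solid] → remaining = 80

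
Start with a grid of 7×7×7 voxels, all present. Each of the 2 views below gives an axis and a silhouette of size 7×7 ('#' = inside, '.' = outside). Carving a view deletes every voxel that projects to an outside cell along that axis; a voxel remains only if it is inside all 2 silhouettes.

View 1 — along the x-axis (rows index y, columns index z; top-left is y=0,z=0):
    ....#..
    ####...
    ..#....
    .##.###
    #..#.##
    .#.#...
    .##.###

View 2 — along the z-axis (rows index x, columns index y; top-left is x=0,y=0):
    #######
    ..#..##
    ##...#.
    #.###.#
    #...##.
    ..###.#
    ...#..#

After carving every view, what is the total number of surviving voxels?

|visual hull| = 85

start: 7×7×7 = 343 voxels
[1] x-view keeps 22 columns → grid now 154
[2] z-view keeps 27 columns → grid now 85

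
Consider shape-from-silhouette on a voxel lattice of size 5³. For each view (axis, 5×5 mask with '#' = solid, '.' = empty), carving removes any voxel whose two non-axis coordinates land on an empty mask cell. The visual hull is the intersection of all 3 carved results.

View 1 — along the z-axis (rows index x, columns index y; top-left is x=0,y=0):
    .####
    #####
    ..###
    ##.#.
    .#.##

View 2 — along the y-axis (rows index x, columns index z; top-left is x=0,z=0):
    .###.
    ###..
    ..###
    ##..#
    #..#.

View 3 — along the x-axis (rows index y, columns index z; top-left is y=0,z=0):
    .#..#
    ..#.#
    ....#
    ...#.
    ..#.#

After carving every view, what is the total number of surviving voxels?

start: 5×5×5 = 125 voxels
V1 z: intersect with XY mask (18 set) -- 90 left
V2 y: intersect with XZ mask (14 set) -- 51 left
V3 x: intersect with YZ mask (8 set) -- 14 left

voxel count = 14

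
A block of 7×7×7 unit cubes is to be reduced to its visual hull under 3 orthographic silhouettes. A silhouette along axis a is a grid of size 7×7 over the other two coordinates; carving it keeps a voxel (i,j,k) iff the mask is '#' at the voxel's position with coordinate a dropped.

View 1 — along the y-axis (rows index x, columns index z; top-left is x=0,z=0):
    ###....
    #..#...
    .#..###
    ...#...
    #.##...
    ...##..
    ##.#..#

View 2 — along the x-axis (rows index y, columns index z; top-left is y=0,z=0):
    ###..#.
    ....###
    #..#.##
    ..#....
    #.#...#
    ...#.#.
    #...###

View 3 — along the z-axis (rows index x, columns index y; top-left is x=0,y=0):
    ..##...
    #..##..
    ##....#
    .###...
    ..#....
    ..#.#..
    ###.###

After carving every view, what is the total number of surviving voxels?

start: 7×7×7 = 343 voxels
V1 y: intersect with XZ mask (19 set) -- 133 left
V2 x: intersect with YZ mask (21 set) -- 52 left
V3 z: intersect with XY mask (20 set) -- 27 left

remaining voxels: 27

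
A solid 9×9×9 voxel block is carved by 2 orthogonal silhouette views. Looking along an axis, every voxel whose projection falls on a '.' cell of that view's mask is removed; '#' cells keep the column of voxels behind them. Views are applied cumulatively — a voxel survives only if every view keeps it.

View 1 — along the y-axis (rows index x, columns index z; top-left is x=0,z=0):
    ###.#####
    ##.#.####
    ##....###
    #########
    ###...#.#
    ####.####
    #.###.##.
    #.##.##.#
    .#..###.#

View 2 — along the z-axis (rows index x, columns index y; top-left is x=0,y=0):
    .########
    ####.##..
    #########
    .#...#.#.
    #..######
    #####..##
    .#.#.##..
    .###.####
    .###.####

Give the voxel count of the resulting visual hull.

before carving: 729 voxels (9×9×9)
after view 1 [y-axis, 59 of 81 cells solid] → remaining = 531
after view 2 [z-axis, 58 of 81 cells solid] → remaining = 370

voxel count = 370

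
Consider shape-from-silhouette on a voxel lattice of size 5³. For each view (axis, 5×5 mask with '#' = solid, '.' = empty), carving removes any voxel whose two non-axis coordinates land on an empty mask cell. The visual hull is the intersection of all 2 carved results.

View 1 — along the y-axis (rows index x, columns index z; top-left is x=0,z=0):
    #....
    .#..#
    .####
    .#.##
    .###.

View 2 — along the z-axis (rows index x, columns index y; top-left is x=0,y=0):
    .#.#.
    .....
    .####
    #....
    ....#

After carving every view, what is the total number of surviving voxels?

remaining voxels: 24

initial block: 5^3 = 125
[1] y-view keeps 13 columns → grid now 65
[2] z-view keeps 8 columns → grid now 24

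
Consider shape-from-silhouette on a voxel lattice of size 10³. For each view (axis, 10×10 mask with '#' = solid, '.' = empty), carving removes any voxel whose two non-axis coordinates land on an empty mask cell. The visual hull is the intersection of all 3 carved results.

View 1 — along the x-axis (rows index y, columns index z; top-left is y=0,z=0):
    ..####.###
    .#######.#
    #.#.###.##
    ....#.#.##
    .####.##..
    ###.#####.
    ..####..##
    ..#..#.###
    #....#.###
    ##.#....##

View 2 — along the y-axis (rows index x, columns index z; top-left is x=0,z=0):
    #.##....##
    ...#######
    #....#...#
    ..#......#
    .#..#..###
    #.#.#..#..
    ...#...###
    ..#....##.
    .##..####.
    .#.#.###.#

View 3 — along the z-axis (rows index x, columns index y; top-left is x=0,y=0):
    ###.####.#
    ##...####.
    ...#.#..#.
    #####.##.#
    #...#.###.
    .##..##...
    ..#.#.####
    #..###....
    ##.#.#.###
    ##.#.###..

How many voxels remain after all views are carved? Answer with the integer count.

initial block: 10^3 = 1000
after view 1 [x-axis, 61 of 100 cells solid] → remaining = 610
after view 2 [y-axis, 45 of 100 cells solid] → remaining = 289
after view 3 [z-axis, 57 of 100 cells solid] → remaining = 177

voxel count = 177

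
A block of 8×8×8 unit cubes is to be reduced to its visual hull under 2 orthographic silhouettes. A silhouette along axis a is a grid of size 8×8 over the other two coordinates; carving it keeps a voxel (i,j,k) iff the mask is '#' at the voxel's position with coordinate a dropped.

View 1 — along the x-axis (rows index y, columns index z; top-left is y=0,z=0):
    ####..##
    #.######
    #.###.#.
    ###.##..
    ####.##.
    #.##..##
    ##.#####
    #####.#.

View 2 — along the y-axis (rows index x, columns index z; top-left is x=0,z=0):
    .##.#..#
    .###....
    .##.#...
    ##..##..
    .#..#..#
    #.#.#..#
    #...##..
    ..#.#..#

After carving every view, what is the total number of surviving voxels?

start: 8×8×8 = 512 voxels
  1. axis=0 (YZ plane), |mask|=47  ⇒  voxels=376
  2. axis=1 (XZ plane), |mask|=27  ⇒  voxels=150

remaining voxels: 150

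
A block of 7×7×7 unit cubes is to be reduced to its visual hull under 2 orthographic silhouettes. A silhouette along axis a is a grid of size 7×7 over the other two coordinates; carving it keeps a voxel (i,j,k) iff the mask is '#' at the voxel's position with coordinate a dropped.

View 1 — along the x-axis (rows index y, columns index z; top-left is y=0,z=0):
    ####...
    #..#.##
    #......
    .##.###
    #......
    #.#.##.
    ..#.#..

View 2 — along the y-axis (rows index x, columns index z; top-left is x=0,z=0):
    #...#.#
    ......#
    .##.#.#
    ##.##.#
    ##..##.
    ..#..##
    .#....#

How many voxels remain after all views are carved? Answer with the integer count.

|visual hull| = 63

full grid |V| = 343
  1. axis=0 (YZ plane), |mask|=21  ⇒  voxels=147
  2. axis=1 (XZ plane), |mask|=22  ⇒  voxels=63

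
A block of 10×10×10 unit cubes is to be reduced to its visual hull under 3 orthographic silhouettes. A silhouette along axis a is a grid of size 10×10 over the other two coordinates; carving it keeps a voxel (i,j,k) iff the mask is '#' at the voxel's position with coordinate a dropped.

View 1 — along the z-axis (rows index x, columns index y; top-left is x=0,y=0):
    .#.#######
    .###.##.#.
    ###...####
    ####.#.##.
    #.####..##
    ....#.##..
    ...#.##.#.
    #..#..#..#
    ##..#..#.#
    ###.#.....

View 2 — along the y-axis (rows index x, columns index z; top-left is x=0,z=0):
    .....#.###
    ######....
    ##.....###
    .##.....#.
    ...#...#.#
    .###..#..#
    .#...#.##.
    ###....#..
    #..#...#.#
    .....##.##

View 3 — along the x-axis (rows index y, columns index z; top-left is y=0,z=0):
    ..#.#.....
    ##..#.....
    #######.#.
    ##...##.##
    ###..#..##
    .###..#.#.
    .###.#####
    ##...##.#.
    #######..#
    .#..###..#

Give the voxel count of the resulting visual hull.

remaining voxels: 119

before carving: 1000 voxels (10×10×10)
  1. axis=2 (XY plane), |mask|=55  ⇒  voxels=550
  2. axis=1 (XZ plane), |mask|=42  ⇒  voxels=228
  3. axis=0 (YZ plane), |mask|=56  ⇒  voxels=119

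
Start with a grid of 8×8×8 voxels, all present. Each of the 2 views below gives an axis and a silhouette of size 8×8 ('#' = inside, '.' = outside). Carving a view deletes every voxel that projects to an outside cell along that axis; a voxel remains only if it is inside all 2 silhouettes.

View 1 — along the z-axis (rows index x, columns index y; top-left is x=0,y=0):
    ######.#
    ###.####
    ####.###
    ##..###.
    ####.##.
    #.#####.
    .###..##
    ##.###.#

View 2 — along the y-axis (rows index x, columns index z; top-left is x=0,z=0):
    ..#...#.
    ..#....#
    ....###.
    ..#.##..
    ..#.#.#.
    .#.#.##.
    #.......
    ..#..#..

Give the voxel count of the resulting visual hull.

start: 8×8×8 = 512 voxels
[1] z-view keeps 49 columns → grid now 392
[2] y-view keeps 20 columns → grid now 123

|visual hull| = 123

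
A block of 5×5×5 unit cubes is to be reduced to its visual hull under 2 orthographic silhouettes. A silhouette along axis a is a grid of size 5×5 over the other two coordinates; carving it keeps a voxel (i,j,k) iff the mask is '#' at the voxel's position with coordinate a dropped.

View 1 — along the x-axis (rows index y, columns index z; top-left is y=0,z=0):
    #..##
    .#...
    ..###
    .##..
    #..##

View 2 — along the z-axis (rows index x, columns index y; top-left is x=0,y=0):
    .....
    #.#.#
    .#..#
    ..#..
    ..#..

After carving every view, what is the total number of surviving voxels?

start: 5×5×5 = 125 voxels
  1. axis=0 (YZ plane), |mask|=12  ⇒  voxels=60
  2. axis=2 (XY plane), |mask|=7  ⇒  voxels=19

voxel count = 19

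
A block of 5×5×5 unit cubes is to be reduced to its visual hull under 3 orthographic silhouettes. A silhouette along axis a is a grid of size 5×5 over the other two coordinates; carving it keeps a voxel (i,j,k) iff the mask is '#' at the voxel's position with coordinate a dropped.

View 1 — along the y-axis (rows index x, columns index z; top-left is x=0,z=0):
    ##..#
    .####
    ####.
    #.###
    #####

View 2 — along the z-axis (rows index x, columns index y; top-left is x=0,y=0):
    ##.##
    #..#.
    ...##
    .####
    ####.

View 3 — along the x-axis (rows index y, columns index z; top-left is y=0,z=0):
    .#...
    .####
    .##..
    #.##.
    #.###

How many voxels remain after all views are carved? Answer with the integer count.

36 voxels

start: 5×5×5 = 125 voxels
step 1: project along y, AND mask (20/25) → |grid| = 100
step 2: project along z, AND mask (16/25) → |grid| = 64
step 3: project along x, AND mask (14/25) → |grid| = 36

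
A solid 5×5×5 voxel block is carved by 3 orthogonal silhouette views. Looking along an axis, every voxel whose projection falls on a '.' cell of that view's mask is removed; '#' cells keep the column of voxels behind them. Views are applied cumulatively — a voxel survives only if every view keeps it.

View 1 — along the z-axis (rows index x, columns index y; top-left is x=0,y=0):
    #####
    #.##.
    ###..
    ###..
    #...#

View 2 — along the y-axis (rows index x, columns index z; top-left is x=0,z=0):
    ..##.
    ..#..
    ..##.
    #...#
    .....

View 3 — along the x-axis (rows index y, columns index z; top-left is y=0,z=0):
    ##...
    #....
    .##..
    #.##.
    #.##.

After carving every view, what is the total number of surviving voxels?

initial block: 5^3 = 125
V1 z: intersect with XY mask (16 set) -- 80 left
V2 y: intersect with XZ mask (7 set) -- 25 left
V3 x: intersect with YZ mask (11 set) -- 10 left

voxel count = 10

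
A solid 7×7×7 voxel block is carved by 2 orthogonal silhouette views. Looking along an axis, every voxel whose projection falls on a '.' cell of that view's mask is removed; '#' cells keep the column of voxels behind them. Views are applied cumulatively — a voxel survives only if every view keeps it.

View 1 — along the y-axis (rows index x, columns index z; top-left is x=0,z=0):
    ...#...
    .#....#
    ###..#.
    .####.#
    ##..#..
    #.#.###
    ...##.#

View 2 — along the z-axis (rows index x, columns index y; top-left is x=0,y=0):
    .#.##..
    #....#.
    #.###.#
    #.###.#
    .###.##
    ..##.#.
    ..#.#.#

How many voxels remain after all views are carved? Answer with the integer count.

before carving: 343 voxels (7×7×7)
  1. axis=1 (XZ plane), |mask|=23  ⇒  voxels=161
  2. axis=2 (XY plane), |mask|=26  ⇒  voxels=91

remaining voxels: 91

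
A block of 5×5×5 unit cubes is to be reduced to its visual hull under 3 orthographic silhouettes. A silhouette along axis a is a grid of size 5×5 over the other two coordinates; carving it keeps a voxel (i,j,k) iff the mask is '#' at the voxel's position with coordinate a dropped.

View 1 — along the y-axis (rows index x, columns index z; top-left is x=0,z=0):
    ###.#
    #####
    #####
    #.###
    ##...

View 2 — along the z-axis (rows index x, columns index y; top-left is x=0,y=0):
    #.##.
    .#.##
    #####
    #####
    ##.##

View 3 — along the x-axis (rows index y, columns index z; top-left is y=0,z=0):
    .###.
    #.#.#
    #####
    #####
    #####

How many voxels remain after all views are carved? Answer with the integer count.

before carving: 125 voxels (5×5×5)
after view 1 [y-axis, 20 of 25 cells solid] → remaining = 100
after view 2 [z-axis, 20 of 25 cells solid] → remaining = 80
after view 3 [x-axis, 21 of 25 cells solid] → remaining = 67

|visual hull| = 67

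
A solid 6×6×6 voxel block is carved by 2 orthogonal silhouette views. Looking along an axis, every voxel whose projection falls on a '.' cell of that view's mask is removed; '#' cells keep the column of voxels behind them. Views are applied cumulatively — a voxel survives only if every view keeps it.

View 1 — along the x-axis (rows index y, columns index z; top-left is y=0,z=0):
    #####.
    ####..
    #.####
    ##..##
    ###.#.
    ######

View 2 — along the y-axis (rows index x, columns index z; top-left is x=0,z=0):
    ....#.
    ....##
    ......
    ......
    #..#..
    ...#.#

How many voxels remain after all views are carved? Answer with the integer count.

full grid |V| = 216
carve view 1 (along x, YZ-mask fill 28/36): 168 voxels remain
carve view 2 (along y, XZ-mask fill 7/36): 30 voxels remain

voxel count = 30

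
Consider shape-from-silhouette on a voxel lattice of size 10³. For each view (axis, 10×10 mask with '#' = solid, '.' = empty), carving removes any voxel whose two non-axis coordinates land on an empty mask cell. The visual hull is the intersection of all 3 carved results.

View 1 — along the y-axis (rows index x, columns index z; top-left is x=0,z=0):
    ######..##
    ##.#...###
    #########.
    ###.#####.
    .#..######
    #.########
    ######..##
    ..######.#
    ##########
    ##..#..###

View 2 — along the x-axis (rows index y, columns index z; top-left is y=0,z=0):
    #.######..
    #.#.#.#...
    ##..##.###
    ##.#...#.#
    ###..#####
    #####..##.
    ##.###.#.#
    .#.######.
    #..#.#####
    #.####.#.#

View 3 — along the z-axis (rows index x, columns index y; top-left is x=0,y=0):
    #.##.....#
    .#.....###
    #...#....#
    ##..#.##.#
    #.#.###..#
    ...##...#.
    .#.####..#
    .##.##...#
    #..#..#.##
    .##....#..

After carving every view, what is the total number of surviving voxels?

start: 10×10×10 = 1000 voxels
carve view 1 (along y, XZ-mask fill 78/100): 780 voxels remain
carve view 2 (along x, YZ-mask fill 66/100): 518 voxels remain
carve view 3 (along z, XY-mask fill 45/100): 233 voxels remain

|visual hull| = 233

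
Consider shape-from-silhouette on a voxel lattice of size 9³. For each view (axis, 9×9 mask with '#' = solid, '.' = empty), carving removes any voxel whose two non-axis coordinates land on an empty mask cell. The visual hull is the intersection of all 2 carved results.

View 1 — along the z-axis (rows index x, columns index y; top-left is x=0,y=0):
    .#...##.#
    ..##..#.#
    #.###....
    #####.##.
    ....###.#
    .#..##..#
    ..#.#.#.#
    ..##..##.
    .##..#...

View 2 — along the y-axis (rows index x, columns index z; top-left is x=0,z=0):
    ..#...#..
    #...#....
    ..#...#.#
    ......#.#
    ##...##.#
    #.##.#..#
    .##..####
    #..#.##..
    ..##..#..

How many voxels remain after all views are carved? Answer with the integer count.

initial block: 9^3 = 729
after view 1 [z-axis, 38 of 81 cells solid] → remaining = 342
after view 2 [y-axis, 32 of 81 cells solid] → remaining = 131

remaining voxels: 131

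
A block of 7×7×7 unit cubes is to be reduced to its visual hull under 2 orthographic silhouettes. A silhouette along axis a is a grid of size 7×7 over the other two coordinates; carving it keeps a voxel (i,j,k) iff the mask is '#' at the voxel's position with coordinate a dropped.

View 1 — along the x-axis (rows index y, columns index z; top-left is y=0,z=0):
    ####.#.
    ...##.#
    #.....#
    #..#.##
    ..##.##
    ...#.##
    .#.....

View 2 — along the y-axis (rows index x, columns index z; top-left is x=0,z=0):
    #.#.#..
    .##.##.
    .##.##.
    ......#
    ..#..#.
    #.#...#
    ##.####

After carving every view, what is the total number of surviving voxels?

initial block: 7^3 = 343
after view 1 [x-axis, 22 of 49 cells solid] → remaining = 154
after view 2 [y-axis, 23 of 49 cells solid] → remaining = 65

65 voxels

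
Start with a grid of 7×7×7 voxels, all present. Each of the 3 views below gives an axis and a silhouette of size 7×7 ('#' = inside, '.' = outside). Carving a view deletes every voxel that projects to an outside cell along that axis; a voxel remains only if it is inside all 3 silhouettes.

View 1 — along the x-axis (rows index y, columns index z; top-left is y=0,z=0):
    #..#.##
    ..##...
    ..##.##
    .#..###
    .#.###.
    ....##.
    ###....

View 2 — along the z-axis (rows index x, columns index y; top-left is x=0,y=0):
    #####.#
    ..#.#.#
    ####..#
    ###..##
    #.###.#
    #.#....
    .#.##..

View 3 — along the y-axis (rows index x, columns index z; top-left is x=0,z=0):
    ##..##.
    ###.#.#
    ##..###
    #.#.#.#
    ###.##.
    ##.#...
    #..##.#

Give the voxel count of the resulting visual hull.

remaining voxels: 58

initial block: 7^3 = 343
[1] x-view keeps 23 columns → grid now 161
[2] z-view keeps 29 columns → grid now 101
[3] y-view keeps 30 columns → grid now 58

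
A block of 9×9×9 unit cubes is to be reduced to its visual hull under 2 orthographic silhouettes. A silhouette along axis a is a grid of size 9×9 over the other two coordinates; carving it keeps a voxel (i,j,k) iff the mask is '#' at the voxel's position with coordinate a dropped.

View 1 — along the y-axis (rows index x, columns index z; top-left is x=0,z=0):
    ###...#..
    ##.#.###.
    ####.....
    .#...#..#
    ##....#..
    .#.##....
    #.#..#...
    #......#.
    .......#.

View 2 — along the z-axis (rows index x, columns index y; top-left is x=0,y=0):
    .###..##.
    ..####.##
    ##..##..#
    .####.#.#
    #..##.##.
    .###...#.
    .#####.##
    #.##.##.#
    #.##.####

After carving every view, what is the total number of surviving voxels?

remaining voxels: 161

full grid |V| = 729
after view 1 [y-axis, 29 of 81 cells solid] → remaining = 261
after view 2 [z-axis, 51 of 81 cells solid] → remaining = 161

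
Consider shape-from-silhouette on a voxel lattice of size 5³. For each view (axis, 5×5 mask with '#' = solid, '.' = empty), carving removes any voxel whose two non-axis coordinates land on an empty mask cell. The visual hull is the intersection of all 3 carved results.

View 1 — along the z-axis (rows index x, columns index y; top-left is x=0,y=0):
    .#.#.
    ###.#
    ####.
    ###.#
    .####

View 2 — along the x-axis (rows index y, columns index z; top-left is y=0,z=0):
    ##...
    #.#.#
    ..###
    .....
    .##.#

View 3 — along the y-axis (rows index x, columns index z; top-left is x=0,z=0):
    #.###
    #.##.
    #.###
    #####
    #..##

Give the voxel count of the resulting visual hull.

32 voxels

initial block: 5^3 = 125
carve view 1 (along z, XY-mask fill 18/25): 90 voxels remain
carve view 2 (along x, YZ-mask fill 11/25): 42 voxels remain
carve view 3 (along y, XZ-mask fill 19/25): 32 voxels remain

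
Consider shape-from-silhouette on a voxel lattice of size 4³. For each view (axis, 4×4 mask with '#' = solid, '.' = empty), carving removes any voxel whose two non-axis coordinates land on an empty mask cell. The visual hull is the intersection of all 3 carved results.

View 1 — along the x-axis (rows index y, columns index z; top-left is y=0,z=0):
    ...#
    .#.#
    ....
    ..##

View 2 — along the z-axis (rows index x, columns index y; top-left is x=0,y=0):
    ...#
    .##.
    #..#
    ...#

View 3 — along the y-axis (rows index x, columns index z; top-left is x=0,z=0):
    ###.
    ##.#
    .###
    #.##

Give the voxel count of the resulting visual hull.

before carving: 64 voxels (4×4×4)
[1] x-view keeps 5 columns → grid now 20
[2] z-view keeps 6 columns → grid now 9
[3] y-view keeps 12 columns → grid now 8

8 voxels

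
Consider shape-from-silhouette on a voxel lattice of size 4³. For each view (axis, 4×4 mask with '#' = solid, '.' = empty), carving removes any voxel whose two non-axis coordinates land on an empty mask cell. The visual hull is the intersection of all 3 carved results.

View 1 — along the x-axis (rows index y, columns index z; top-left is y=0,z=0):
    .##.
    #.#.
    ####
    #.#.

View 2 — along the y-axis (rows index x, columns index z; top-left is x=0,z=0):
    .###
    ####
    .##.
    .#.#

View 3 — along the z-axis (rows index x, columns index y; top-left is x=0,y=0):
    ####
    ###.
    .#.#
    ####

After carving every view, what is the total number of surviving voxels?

voxel count = 20

initial block: 4^3 = 64
  1. axis=0 (YZ plane), |mask|=10  ⇒  voxels=40
  2. axis=1 (XZ plane), |mask|=11  ⇒  voxels=26
  3. axis=2 (XY plane), |mask|=13  ⇒  voxels=20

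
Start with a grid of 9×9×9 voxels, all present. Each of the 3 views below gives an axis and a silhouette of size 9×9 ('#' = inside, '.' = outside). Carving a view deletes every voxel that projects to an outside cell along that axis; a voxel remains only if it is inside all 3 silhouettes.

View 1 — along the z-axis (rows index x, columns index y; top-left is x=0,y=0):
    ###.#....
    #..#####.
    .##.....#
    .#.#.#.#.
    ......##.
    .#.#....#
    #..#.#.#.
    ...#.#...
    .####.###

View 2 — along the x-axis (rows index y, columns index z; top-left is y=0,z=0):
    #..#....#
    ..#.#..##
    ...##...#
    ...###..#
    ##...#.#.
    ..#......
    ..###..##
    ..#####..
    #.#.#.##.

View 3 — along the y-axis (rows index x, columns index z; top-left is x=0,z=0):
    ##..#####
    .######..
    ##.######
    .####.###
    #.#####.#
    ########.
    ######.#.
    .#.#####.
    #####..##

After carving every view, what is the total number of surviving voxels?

106 voxels

full grid |V| = 729
step 1: project along z, AND mask (35/81) → |grid| = 315
step 2: project along x, AND mask (34/81) → |grid| = 133
step 3: project along y, AND mask (63/81) → |grid| = 106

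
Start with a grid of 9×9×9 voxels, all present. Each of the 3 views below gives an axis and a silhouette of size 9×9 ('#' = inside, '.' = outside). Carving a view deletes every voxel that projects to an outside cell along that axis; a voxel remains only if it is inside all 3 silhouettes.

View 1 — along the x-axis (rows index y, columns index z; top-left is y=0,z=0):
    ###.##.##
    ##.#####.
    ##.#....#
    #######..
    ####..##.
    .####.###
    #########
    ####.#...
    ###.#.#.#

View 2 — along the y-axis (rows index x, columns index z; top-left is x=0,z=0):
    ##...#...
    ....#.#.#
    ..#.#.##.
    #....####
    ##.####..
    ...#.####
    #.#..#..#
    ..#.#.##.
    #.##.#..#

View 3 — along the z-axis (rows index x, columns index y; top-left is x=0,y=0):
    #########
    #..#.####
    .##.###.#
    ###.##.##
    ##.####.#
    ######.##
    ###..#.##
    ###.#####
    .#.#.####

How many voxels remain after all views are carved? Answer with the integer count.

initial block: 9^3 = 729
step 1: project along x, AND mask (58/81) → |grid| = 522
step 2: project along y, AND mask (39/81) → |grid| = 242
step 3: project along z, AND mask (63/81) → |grid| = 189

voxel count = 189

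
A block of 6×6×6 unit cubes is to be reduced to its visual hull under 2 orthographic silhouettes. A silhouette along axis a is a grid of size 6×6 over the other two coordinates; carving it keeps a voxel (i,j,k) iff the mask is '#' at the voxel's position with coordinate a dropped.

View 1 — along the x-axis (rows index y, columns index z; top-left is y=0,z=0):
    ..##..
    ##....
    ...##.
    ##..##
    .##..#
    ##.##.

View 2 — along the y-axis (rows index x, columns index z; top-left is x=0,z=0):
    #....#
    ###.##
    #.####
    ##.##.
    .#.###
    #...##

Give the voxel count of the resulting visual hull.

|visual hull| = 65

start: 6×6×6 = 216 voxels
  1. axis=0 (YZ plane), |mask|=17  ⇒  voxels=102
  2. axis=1 (XZ plane), |mask|=23  ⇒  voxels=65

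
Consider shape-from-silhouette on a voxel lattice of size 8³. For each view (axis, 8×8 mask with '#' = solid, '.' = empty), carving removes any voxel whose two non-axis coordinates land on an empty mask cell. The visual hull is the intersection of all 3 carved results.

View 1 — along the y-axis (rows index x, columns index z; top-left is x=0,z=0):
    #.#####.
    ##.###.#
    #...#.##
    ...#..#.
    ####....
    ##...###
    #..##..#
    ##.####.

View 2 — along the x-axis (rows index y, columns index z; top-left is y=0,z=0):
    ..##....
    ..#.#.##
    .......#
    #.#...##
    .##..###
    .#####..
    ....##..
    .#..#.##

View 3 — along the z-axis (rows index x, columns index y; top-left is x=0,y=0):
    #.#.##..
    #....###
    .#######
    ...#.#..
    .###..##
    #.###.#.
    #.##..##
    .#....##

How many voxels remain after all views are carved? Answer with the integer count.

before carving: 512 voxels (8×8×8)
step 1: project along y, AND mask (37/64) → |grid| = 296
step 2: project along x, AND mask (27/64) → |grid| = 113
step 3: project along z, AND mask (35/64) → |grid| = 62

remaining voxels: 62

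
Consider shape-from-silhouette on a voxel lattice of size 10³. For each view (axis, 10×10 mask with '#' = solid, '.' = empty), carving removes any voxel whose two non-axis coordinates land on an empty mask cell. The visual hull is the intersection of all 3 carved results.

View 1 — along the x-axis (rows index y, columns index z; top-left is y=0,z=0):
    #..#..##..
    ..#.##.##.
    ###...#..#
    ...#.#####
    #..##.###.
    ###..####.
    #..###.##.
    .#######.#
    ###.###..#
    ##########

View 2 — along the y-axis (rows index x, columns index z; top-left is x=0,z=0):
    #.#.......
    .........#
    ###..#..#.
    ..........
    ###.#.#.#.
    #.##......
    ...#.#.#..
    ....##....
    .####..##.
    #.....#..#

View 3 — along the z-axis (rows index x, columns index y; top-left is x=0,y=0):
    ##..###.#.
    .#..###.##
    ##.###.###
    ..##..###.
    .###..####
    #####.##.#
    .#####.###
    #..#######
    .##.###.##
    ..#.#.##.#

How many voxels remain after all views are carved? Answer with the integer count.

remaining voxels: 142

before carving: 1000 voxels (10×10×10)
V1 x: intersect with YZ mask (64 set) -- 640 left
V2 y: intersect with XZ mask (31 set) -- 197 left
V3 z: intersect with XY mask (68 set) -- 142 left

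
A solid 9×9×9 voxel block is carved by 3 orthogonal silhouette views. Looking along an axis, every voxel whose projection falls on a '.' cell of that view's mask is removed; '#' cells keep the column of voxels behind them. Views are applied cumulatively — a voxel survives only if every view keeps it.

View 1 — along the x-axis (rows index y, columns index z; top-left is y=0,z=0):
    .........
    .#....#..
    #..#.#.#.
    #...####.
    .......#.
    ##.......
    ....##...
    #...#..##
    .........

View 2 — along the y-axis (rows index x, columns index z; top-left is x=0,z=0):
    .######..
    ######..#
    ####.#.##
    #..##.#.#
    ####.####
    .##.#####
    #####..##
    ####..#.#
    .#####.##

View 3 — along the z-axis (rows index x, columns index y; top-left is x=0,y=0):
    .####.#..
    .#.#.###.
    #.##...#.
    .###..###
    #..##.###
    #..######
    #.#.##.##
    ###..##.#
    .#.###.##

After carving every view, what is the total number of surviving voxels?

85 voxels

full grid |V| = 729
after view 1 [x-axis, 20 of 81 cells solid] → remaining = 180
after view 2 [y-axis, 60 of 81 cells solid] → remaining = 122
after view 3 [z-axis, 51 of 81 cells solid] → remaining = 85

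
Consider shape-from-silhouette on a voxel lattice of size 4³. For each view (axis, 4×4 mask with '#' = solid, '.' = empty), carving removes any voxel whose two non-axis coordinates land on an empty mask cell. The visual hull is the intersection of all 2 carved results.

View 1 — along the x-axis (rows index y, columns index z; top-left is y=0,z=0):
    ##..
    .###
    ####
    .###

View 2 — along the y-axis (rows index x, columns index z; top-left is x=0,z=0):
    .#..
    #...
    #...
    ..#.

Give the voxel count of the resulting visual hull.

remaining voxels: 11

start: 4×4×4 = 64 voxels
[1] x-view keeps 12 columns → grid now 48
[2] y-view keeps 4 columns → grid now 11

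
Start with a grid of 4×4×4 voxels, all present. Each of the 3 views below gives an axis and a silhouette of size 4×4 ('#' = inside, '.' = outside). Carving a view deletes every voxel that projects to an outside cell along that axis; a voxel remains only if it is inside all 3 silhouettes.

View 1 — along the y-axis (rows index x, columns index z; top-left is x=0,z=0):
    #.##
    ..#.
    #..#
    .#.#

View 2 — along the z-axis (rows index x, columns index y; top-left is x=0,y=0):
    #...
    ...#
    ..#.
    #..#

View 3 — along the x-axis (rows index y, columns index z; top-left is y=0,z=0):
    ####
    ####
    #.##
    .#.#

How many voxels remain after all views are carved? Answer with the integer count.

remaining voxels: 9

start: 4×4×4 = 64 voxels
carve view 1 (along y, XZ-mask fill 8/16): 32 voxels remain
carve view 2 (along z, XY-mask fill 5/16): 10 voxels remain
carve view 3 (along x, YZ-mask fill 13/16): 9 voxels remain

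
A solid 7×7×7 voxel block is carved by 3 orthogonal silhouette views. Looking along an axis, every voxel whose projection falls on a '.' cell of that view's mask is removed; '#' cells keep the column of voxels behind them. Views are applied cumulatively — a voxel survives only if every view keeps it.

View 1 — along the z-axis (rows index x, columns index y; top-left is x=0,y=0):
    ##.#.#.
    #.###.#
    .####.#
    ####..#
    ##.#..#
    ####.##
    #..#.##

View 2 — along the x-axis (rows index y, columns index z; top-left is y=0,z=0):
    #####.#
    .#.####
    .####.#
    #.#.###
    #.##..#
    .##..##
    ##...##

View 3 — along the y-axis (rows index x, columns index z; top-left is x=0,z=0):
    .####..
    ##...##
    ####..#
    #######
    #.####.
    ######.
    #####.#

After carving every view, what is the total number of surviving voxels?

initial block: 7^3 = 343
V1 z: intersect with XY mask (33 set) -- 231 left
V2 x: intersect with YZ mask (33 set) -- 160 left
V3 y: intersect with XZ mask (37 set) -- 119 left

119 voxels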